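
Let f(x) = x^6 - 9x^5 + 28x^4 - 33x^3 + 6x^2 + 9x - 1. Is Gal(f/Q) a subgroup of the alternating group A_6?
The polynomial is irreducible of degree 6 over Q. Its discriminant is 810448, which is not a perfect square. A Galois group lies in the alternating group exactly when the discriminant is a square in Q, so the Galois group (S_3) is not contained in A_6.

No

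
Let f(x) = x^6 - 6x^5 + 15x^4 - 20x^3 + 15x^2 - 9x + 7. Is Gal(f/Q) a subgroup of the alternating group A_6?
The polynomial is irreducible of degree 6 over Q. Its discriminant is -9059283, which is not a perfect square. A Galois group lies in the alternating group exactly when the discriminant is a square in Q, so the Galois group ((S_3 x S_3) : C_2) is not contained in A_6.

No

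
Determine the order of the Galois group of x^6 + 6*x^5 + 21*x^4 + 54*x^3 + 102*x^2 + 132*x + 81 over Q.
The degree of the splitting field over Q equals the order of the Galois group, so first determine the group. The polynomial f is an irreducible sextic over Q, so G = Gal(f/Q) is one of the 16 transitive subgroups 6T1, ..., 6T16 of S_6. The discriminant of f is -1024192512, which is not a perfect square, so G is not contained in A_6. The transitive groups of degree 6 not contained in A_6 are: C_6 (6T1, order 6), S_3 (6T2, order 6), D_6 (6T3, order 12), C_3 x S_3 (6T5, order 18), A_4 x C_2 (6T6, order 24), S_4 (6T8, order 24), S_3 x S_3 (6T9, order 36), S_4 x C_2 (6T11, order 48), (S_3 x S_3) : C_2 (6T13, order 72), PGL(2,5) (6T14, order 120), S_6 (6T16, order 720). By Dedekind's theorem, for a prime p not dividing disc(f) the degrees of the irreducible factors of f mod p form the cycle type of an element of G. Factoring f modulo the 21 such primes p <= 89 (skipping 2, 3, 7, which divide the discriminant), each new pattern first appears at: mod 5: f = (x^6 + x^5 + x^4 + 4x^3 + 2x^2 + 2x + 1), pattern 6; mod 11: f = (x + 6)(x^5 + 10x^3 + 5x^2 + 6x + 8), pattern 5+1; mod 13: f = (x + 1)(x + 3)(x^4 + 2x^3 + 10x^2 + 8x + 1), pattern 4+1+1; mod 23: f = (x + 5)(x + 11)(x^2 + 2x + 4)(x^2 + 11x + 8), pattern 2+2+1+1; mod 43: f = (x^3 + 22x^2 + 25x + 24)(x^3 + 27x^2 + 4x + 41), pattern 3+3; mod 61: f = (x^2 + 21x + 42)(x^2 + 47x + 20)(x^2 + 60x + 16), pattern 2+2+2. No other pattern occurs in this range, so the set of observed cycle types is {6, 5+1, 4+1+1, 2+2+1+1, 3+3, 2+2+2}. The candidates containing elements of all these cycle types are PGL(2,5) (6T14) of order 120, S_6 (6T16) of order 720; the others are excluded. The observed types are precisely the cycle types that occur in PGL(2,5) (6T14) (apart from the identity). Each of the other remaining candidates has further cycle types, and by the Chebotarev density theorem the matching factorization patterns would occur for a proportion of primes equal to their share of the group: S_6 (6T16) additionally contains elements of type 4+2, 3+2+1, 3+1+1+1, 2+1+1+1+1 (265 of its 720 elements, about 37% of primes). None of the 21 primes tested shows any such pattern (for each of these groups the chance of that is below 10^-4), which rules them out. Hence G = PGL(2,5) (6T14), of order 120. The Galois group PGL(2,5) (6T14) has order 120, so the splitting field has degree 120 over Q.

120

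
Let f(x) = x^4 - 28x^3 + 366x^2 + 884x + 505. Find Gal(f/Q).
The polynomial is an irreducible quartic over Q and its discriminant is 4415243157504 = 2101248^2, a perfect square, so the Galois group is contained in A_4. The resolvent cubic y^3 - 366*y^2 - 26772*y - 438056 is irreducible over Q. An irreducible resolvent with square discriminant gives A_4.

A_4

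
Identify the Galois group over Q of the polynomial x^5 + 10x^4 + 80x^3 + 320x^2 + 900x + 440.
The polynomial f is an irreducible quintic over Q, so G = Gal(f/Q) is a transitive subgroup of S_5: one of C_5 (5T1, order 5), D_5 (5T2, order 10), F_20 (5T3, order 20), A_5 (5T4, order 60) or S_5 (5T5, order 120). The discriminant of f is 673506304000000 = 25952000^2, a perfect square, so G is contained in A_5. The transitive groups of degree 5 contained in A_5 are: C_5 (5T1, order 5), D_5 (5T2, order 10), A_5 (5T4, order 60). By Dedekind's theorem, for a prime p not dividing disc(f) the degrees of the irreducible factors of f mod p form the cycle type of an element of G. Factoring f modulo the 2 such primes p <= 7 (skipping 2, 5, which divide the discriminant), each new pattern first appears at: mod 3: f = (x^5 + x^4 + 2x^3 + 2x^2 + 2), pattern 5; mod 7: f = (x + 3)(x + 4)(x^3 + 3x^2 + 5x + 4), pattern 3+1+1. No other pattern occurs in this range, so the set of observed cycle types is {5, 3+1+1}. Among the candidates above, the only group containing elements of all these cycle types is A_5 (5T4) — each of C_5 (5T1), D_5 (5T2) lacks at least one of them. Hence G = A_5 (5T4), of order 60.

A_5 (order 60)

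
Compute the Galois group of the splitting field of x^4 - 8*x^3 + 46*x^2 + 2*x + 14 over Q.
The polynomial is an irreducible quartic over Q and its discriminant is 689076944, which is not a perfect square, so the Galois group is not contained in A_4. The resolvent cubic y^3 - 46*y^2 - 72*y + 1676 is irreducible over Q. An irreducible resolvent with non-square discriminant gives S_4.

S_4, the symmetric group on 4 letters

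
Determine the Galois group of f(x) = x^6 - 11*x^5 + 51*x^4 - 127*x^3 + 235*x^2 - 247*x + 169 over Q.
The polynomial f is an irreducible sextic over Q, so G = Gal(f/Q) is one of the 16 transitive subgroups 6T1, ..., 6T16 of S_6. The discriminant of f is -423386583897823, which is not a perfect square, so G is not contained in A_6. The transitive groups of degree 6 not contained in A_6 are: C_6 (6T1, order 6), S_3 (6T2, order 6), D_6 (6T3, order 12), C_3 x S_3 (6T5, order 18), A_4 x C_2 (6T6, order 24), S_4 (6T8, order 24), S_3 x S_3 (6T9, order 36), S_4 x C_2 (6T11, order 48), (S_3 x S_3) : C_2 (6T13, order 72), PGL(2,5) (6T14, order 120), S_6 (6T16, order 720). By Dedekind's theorem, for a prime p not dividing disc(f) the degrees of the irreducible factors of f mod p form the cycle type of an element of G. Factoring f modulo the 37 such primes p <= 173 (skipping 7, 13, 29, which divide the discriminant), each new pattern first appears at: mod 2: f = (x^3 + x + 1)(x^3 + x^2 + 1), pattern 3+3; mod 3: f = (x^6 + x^5 + 2x^3 + x^2 + 2x + 1), pattern 6; mod 41: f = (x^2 + 5x + 40)(x^2 + 32x + 32)(x^2 + 34x + 37), pattern 2+2+2; mod 43: f = (x + 13)(x + 18)(x + 25)(x + 31)(x + 34)(x + 40), pattern 1+1+1+1+1+1. No other pattern occurs in this range, so the set of observed cycle types is {3+3, 6, 2+2+2, 1+1+1+1+1+1}. The candidates containing elements of all these cycle types are C_6 (6T1) of order 6, D_6 (6T3) of order 12, C_3 x S_3 (6T5) of order 18, A_4 x C_2 (6T6) of order 24, S_3 x S_3 (6T9) of order 36, S_4 x C_2 (6T11) of order 48, (S_3 x S_3) : C_2 (6T13) of order 72, PGL(2,5) (6T14) of order 120, S_6 (6T16) of order 720; the others are excluded. The observed types are precisely the cycle types that occur in C_6 (6T1). Each of the other remaining candidates has further cycle types, and by the Chebotarev density theorem the matching factorization patterns would occur for a proportion of primes equal to their share of the group: D_6 (6T3) additionally contains elements of type 2+2+1+1 (3 of its 12 elements, about 25% of primes); C_3 x S_3 (6T5) additionally contains elements of type 3+1+1+1 (4 of its 18 elements, about 22% of primes); A_4 x C_2 (6T6) additionally contains elements of type 2+2+1+1, 2+1+1+1+1 (6 of its 24 elements, about 25% of primes); S_3 x S_3 (6T9) additionally contains elements of type 3+1+1+1, 2+2+1+1 (13 of its 36 elements, about 36% of primes); S_4 x C_2 (6T11) additionally contains elements of type 4+2, 4+1+1, 2+2+1+1, 2+1+1+1+1 (24 of its 48 elements, about 50% of primes); (S_3 x S_3) : C_2 (6T13) additionally contains elements of type 4+2, 3+2+1, 3+1+1+1, 2+2+1+1, 2+1+1+1+1 (49 of its 72 elements, about 68% of primes); PGL(2,5) (6T14) additionally contains elements of type 5+1, 4+1+1, 2+2+1+1 (69 of its 120 elements, about 58% of primes); S_6 (6T16) additionally contains elements of type 5+1, 4+2, 4+1+1, 3+2+1, 3+1+1+1, 2+2+1+1, 2+1+1+1+1 (544 of its 720 elements, about 76% of primes). None of the 37 primes tested shows any such pattern (for each of these groups the chance of that is below 10^-4), which rules them out. Hence G = C_6 (6T1), of order 6.

C_6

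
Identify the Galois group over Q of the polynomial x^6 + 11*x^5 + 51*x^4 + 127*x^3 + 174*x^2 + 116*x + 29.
The polynomial f is an irreducible sextic over Q, so G = Gal(f/Q) is one of the 16 transitive subgroups 6T1, ..., 6T16 of S_6. The discriminant of f is 525625 = 725^2, a perfect square, so G is contained in A_6. The transitive groups of degree 6 contained in A_6 are: A_4 (6T4, order 12), S_4 (6T7, order 24), (C_3 x C_3) : C_4 (6T10, order 36), PSL(2,5) (6T12, order 60), A_6 (6T15, order 360). By Dedekind's theorem, for a prime p not dividing disc(f) the degrees of the irreducible factors of f mod p form the cycle type of an element of G. Factoring f modulo the 19 such primes p <= 73 (skipping 5, 29, which divide the discriminant), each new pattern first appears at: mod 2: f = (x^2 + x + 1)(x^4 + x + 1), pattern 4+2; mod 11: f = (x^3 + 2x^2 + 4x + 2)(x^3 + 9x^2 + 7x + 9), pattern 3+3; mod 19: f = (x + 9)(x + 10)(x^2 + 1)(x^2 + 11x + 17), pattern 2+2+1+1; mod 61: f = (x + 21)(x + 28)(x + 35)(x^3 + 49x^2 + 37x + 49), pattern 3+1+1+1. No other pattern occurs in this range, so the set of observed cycle types is {4+2, 3+3, 2+2+1+1, 3+1+1+1}. The candidates containing elements of all these cycle types are (C_3 x C_3) : C_4 (6T10) of order 36, A_6 (6T15) of order 360; the others are excluded. The observed types are precisely the cycle types that occur in (C_3 x C_3) : C_4 (6T10) (apart from the identity). Each of the other remaining candidates has further cycle types, and by the Chebotarev density theorem the matching factorization patterns would occur for a proportion of primes equal to their share of the group: A_6 (6T15) additionally contains elements of type 5+1 (144 of its 360 elements, about 40% of primes). None of the 19 primes tested shows any such pattern (for each of these groups the chance of that is below 10^-4), which rules them out. Hence G = (C_3 x C_3) : C_4 (6T10), of order 36.

(C_3 x C_3) : C_4 (order 36)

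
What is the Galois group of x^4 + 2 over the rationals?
The polynomial is an irreducible quartic over Q and its discriminant is 2048, which is not a perfect square, so the Galois group is not contained in A_4. The resolvent cubic y^3 - 8*y has exactly one rational root, so the Galois group is C_4 or D_4. The quartic remains irreducible over Q(sqrt(disc)), so the group is D_4.

D_4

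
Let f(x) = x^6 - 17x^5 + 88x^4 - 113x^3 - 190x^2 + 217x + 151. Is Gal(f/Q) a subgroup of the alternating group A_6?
No

The polynomial is irreducible of degree 6 over Q. Its discriminant is 2185134456370000, which is not a perfect square. A Galois group lies in the alternating group exactly when the discriminant is a square in Q, so the Galois group (S_3) is not contained in A_6.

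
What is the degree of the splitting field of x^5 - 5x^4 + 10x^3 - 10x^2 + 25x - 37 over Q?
The degree of the splitting field over Q equals the order of the Galois group, so first determine the group. The polynomial f is an irreducible quintic over Q, so G = Gal(f/Q) is a transitive subgroup of S_5: one of C_5 (5T1, order 5), D_5 (5T2, order 10), F_20 (5T3, order 20), A_5 (5T4, order 60) or S_5 (5T5, order 120). The discriminant of f is 1024000000 = 32000^2, a perfect square, so G is contained in A_5. The transitive groups of degree 5 contained in A_5 are: C_5 (5T1, order 5), D_5 (5T2, order 10), A_5 (5T4, order 60). By Dedekind's theorem, for a prime p not dividing disc(f) the degrees of the irreducible factors of f mod p form the cycle type of an element of G. Factoring f modulo the 2 such primes p <= 7 (skipping 2, 5, which divide the discriminant), each new pattern first appears at: mod 3: f = (x^5 + x^4 + x^3 + 2x^2 + x + 2), pattern 5; mod 7: f = (x + 3)(x + 4)(x^3 + 2x^2 + 5x + 1), pattern 3+1+1. No other pattern occurs in this range, so the set of observed cycle types is {5, 3+1+1}. Among the candidates above, the only group containing elements of all these cycle types is A_5 (5T4) — each of C_5 (5T1), D_5 (5T2) lacks at least one of them. Hence G = A_5 (5T4), of order 60. The Galois group A_5 (5T4) has order 60, so the splitting field has degree 60 over Q.

60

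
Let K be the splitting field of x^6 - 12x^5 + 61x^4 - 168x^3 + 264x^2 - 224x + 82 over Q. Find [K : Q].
The degree of the splitting field over Q equals the order of the Galois group, so first determine the group. The polynomial f is an irreducible sextic over Q, so G = Gal(f/Q) is one of the 16 transitive subgroups 6T1, ..., 6T16 of S_6. The discriminant of f is -1722368, which is not a perfect square, so G is not contained in A_6. The transitive groups of degree 6 not contained in A_6 are: C_6 (6T1, order 6), S_3 (6T2, order 6), D_6 (6T3, order 12), C_3 x S_3 (6T5, order 18), A_4 x C_2 (6T6, order 24), S_4 (6T8, order 24), S_3 x S_3 (6T9, order 36), S_4 x C_2 (6T11, order 48), (S_3 x S_3) : C_2 (6T13, order 72), PGL(2,5) (6T14, order 120), S_6 (6T16, order 720). By Dedekind's theorem, for a prime p not dividing disc(f) the degrees of the irreducible factors of f mod p form the cycle type of an element of G. Factoring f modulo the 29 such primes p <= 127 (skipping 2, 29, which divide the discriminant), each new pattern first appears at: mod 3: f = (x^3 + x^2 + 2)(x^3 + 2x^2 + 2x + 2), pattern 3+3; mod 5: f = (x^6 + 3x^5 + x^4 + 2x^3 + 4x^2 + x + 2), pattern 6; mod 7: f = (x + 1)(x + 2)(x^4 + 6x^3 + 6x^2 + 5x + 6), pattern 4+1+1; mod 17: f = (x + 3)(x + 10)(x^2 + 11x + 6)(x^2 + 15x + 15), pattern 2+2+1+1; mod 23: f = (x^2 + 6x + 21)(x^2 + 9x + 15)(x^2 + 19x + 8), pattern 2+2+2; mod 67: f = (x^2 + 63x + 18)(x^4 + 59x^3 + 11x^2 + 20x + 12), pattern 4+2; mod 127: f = (x + 38)(x + 58)(x + 65)(x + 85)(x^2 + 123x + 125), pattern 2+1+1+1+1. No other pattern occurs in this range, so the set of observed cycle types is {3+3, 6, 4+1+1, 2+2+1+1, 2+2+2, 4+2, 2+1+1+1+1}. The candidates containing elements of all these cycle types are S_4 x C_2 (6T11) of order 48, S_6 (6T16) of order 720; the others are excluded. The observed types are precisely the cycle types that occur in S_4 x C_2 (6T11) (apart from the identity). Each of the other remaining candidates has further cycle types, and by the Chebotarev density theorem the matching factorization patterns would occur for a proportion of primes equal to their share of the group: S_6 (6T16) additionally contains elements of type 5+1, 3+2+1, 3+1+1+1 (304 of its 720 elements, about 42% of primes). None of the 29 primes tested shows any such pattern (for each of these groups the chance of that is below 10^-4), which rules them out. Hence G = S_4 x C_2 (6T11), of order 48. The Galois group S_4 x C_2 (6T11) has order 48, so the splitting field has degree 48 over Q.

48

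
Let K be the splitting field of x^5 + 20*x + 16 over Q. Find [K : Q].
60

The degree of the splitting field over Q equals the order of the Galois group, so first determine the group. The polynomial f is an irreducible quintic over Q, so G = Gal(f/Q) is a transitive subgroup of S_5: one of C_5 (5T1, order 5), D_5 (5T2, order 10), F_20 (5T3, order 20), A_5 (5T4, order 60) or S_5 (5T5, order 120). The discriminant of f is 1024000000 = 32000^2, a perfect square, so G is contained in A_5. The transitive groups of degree 5 contained in A_5 are: C_5 (5T1, order 5), D_5 (5T2, order 10), A_5 (5T4, order 60). By Dedekind's theorem, for a prime p not dividing disc(f) the degrees of the irreducible factors of f mod p form the cycle type of an element of G. Factoring f modulo the 2 such primes p <= 7 (skipping 2, 5, which divide the discriminant), each new pattern first appears at: mod 3: f = (x^5 + 2x + 1), pattern 5; mod 7: f = (x + 2)(x + 3)(x^3 + 2x^2 + 5x + 5), pattern 3+1+1. No other pattern occurs in this range, so the set of observed cycle types is {5, 3+1+1}. Among the candidates above, the only group containing elements of all these cycle types is A_5 (5T4) — each of C_5 (5T1), D_5 (5T2) lacks at least one of them. Hence G = A_5 (5T4), of order 60. The Galois group A_5 (5T4) has order 60, so the splitting field has degree 60 over Q.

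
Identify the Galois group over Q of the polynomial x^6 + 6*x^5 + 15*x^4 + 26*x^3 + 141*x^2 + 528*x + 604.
S_3, S_3 acting on 6 points

The polynomial f is an irreducible sextic over Q, so G = Gal(f/Q) is one of the 16 transitive subgroups 6T1, ..., 6T16 of S_6. The discriminant of f is -941328478973952, which is not a perfect square, so G is not contained in A_6. The transitive groups of degree 6 not contained in A_6 are: C_6 (6T1, order 6), S_3 (6T2, order 6), D_6 (6T3, order 12), C_3 x S_3 (6T5, order 18), A_4 x C_2 (6T6, order 24), S_4 (6T8, order 24), S_3 x S_3 (6T9, order 36), S_4 x C_2 (6T11, order 48), (S_3 x S_3) : C_2 (6T13, order 72), PGL(2,5) (6T14, order 120), S_6 (6T16, order 720). By Dedekind's theorem, for a prime p not dividing disc(f) the degrees of the irreducible factors of f mod p form the cycle type of an element of G. Factoring f modulo the 23 such primes p <= 103 (skipping 2, 3, 17, 67, which divide the discriminant), each new pattern first appears at: mod 5: f = (x^2 + x + 2)(x^2 + 2x + 4)(x^2 + 3x + 3), pattern 2+2+2; mod 7: f = (x^3 + 3x^2 + x + 4)(x^3 + 3x^2 + 5x + 4), pattern 3+3; mod 61: f = (x + 22)(x + 29)(x + 44)(x + 47)(x + 49)(x + 59), pattern 1+1+1+1+1+1. No other pattern occurs in this range, so the set of observed cycle types is {2+2+2, 3+3, 1+1+1+1+1+1}. The candidates containing elements of all these cycle types are C_6 (6T1) of order 6, S_3 (6T2) of order 6, D_6 (6T3) of order 12, C_3 x S_3 (6T5) of order 18, A_4 x C_2 (6T6) of order 24, S_4 (6T8) of order 24, S_3 x S_3 (6T9) of order 36, S_4 x C_2 (6T11) of order 48, (S_3 x S_3) : C_2 (6T13) of order 72, PGL(2,5) (6T14) of order 120, S_6 (6T16) of order 720; the others are excluded. The observed types are precisely the cycle types that occur in S_3 (6T2). Each of the other remaining candidates has further cycle types, and by the Chebotarev density theorem the matching factorization patterns would occur for a proportion of primes equal to their share of the group: C_6 (6T1) additionally contains elements of type 6 (2 of its 6 elements, about 33% of primes); D_6 (6T3) additionally contains elements of type 6, 2+2+1+1 (5 of its 12 elements, about 42% of primes); C_3 x S_3 (6T5) additionally contains elements of type 6, 3+1+1+1 (10 of its 18 elements, about 56% of primes); A_4 x C_2 (6T6) additionally contains elements of type 6, 2+2+1+1, 2+1+1+1+1 (14 of its 24 elements, about 58% of primes); S_4 (6T8) additionally contains elements of type 4+1+1, 2+2+1+1 (9 of its 24 elements, about 38% of primes); S_3 x S_3 (6T9) additionally contains elements of type 6, 3+1+1+1, 2+2+1+1 (25 of its 36 elements, about 69% of primes); S_4 x C_2 (6T11) additionally contains elements of type 6, 4+2, 4+1+1, 2+2+1+1, 2+1+1+1+1 (32 of its 48 elements, about 67% of primes); (S_3 x S_3) : C_2 (6T13) additionally contains elements of type 6, 4+2, 3+2+1, 3+1+1+1, 2+2+1+1, 2+1+1+1+1 (61 of its 72 elements, about 85% of primes); PGL(2,5) (6T14) additionally contains elements of type 6, 5+1, 4+1+1, 2+2+1+1 (89 of its 120 elements, about 74% of primes); S_6 (6T16) additionally contains elements of type 6, 5+1, 4+2, 4+1+1, 3+2+1, 3+1+1+1, 2+2+1+1, 2+1+1+1+1 (664 of its 720 elements, about 92% of primes). None of the 23 primes tested shows any such pattern (for each of these groups the chance of that is below 10^-4), which rules them out. Hence G = S_3 (6T2), of order 6.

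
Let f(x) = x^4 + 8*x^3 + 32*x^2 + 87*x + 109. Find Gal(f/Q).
The polynomial is an irreducible quartic over Q and its discriminant is 505861, which is not a perfect square, so the Galois group is not contained in A_4. The resolvent cubic y^3 - 32*y^2 + 260*y - 593 is irreducible over Q. An irreducible resolvent with non-square discriminant gives S_4.

4T5: S_4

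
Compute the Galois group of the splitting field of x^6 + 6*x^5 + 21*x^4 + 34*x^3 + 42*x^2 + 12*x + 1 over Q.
PGL(2,5), S_5 acting on 6 points

The polynomial f is an irreducible sextic over Q, so G = Gal(f/Q) is one of the 16 transitive subgroups 6T1, ..., 6T16 of S_6. The discriminant of f is -1024192512, which is not a perfect square, so G is not contained in A_6. The transitive groups of degree 6 not contained in A_6 are: C_6 (6T1, order 6), S_3 (6T2, order 6), D_6 (6T3, order 12), C_3 x S_3 (6T5, order 18), A_4 x C_2 (6T6, order 24), S_4 (6T8, order 24), S_3 x S_3 (6T9, order 36), S_4 x C_2 (6T11, order 48), (S_3 x S_3) : C_2 (6T13, order 72), PGL(2,5) (6T14, order 120), S_6 (6T16, order 720). By Dedekind's theorem, for a prime p not dividing disc(f) the degrees of the irreducible factors of f mod p form the cycle type of an element of G. Factoring f modulo the 21 such primes p <= 89 (skipping 2, 3, 7, which divide the discriminant), each new pattern first appears at: mod 5: f = (x^6 + x^5 + x^4 + 4x^3 + 2x^2 + 2x + 1), pattern 6; mod 11: f = (x + 7)(x^5 + 10x^4 + 6x^3 + 3x^2 + 10x + 8), pattern 5+1; mod 13: f = (x + 1)(x + 12)(x^4 + 6x^3 + 9x^2 + x + 12), pattern 4+1+1; mod 23: f = (x + 14)(x + 20)(x^2 + 2x + 4)(x^2 + 16x + 13), pattern 2+2+1+1; mod 43: f = (x^3 + 22x^2 + 37x + 39)(x^3 + 27x^2 + 35x + 32), pattern 3+3; mod 61: f = (x^2 + 5x + 22)(x^2 + 18x + 52)(x^2 + 44x + 4), pattern 2+2+2. No other pattern occurs in this range, so the set of observed cycle types is {6, 5+1, 4+1+1, 2+2+1+1, 3+3, 2+2+2}. The candidates containing elements of all these cycle types are PGL(2,5) (6T14) of order 120, S_6 (6T16) of order 720; the others are excluded. The observed types are precisely the cycle types that occur in PGL(2,5) (6T14) (apart from the identity). Each of the other remaining candidates has further cycle types, and by the Chebotarev density theorem the matching factorization patterns would occur for a proportion of primes equal to their share of the group: S_6 (6T16) additionally contains elements of type 4+2, 3+2+1, 3+1+1+1, 2+1+1+1+1 (265 of its 720 elements, about 37% of primes). None of the 21 primes tested shows any such pattern (for each of these groups the chance of that is below 10^-4), which rules them out. Hence G = PGL(2,5) (6T14), of order 120.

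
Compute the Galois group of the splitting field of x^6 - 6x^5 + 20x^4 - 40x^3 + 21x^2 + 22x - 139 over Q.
The polynomial f is an irreducible sextic over Q, so G = Gal(f/Q) is one of the 16 transitive subgroups 6T1, ..., 6T16 of S_6. The discriminant of f is 108958087744 = 330088^2, a perfect square, so G is contained in A_6. The transitive groups of degree 6 contained in A_6 are: A_4 (6T4, order 12), S_4 (6T7, order 24), (C_3 x C_3) : C_4 (6T10, order 36), PSL(2,5) (6T12, order 60), A_6 (6T15, order 360). By Dedekind's theorem, for a prime p not dividing disc(f) the degrees of the irreducible factors of f mod p form the cycle type of an element of G. Factoring f modulo the 79 such primes p <= 421 (skipping 2, 11, 31, which divide the discriminant), each new pattern first appears at: mod 3: f = (x^2 + x + 2)(x^4 + 2x^3 + x^2 + 1), pattern 4+2; mod 5: f = (x^3 + x^2 + 3x + 1)(x^3 + 3x^2 + 4x + 1), pattern 3+3; mod 37: f = (x + 12)(x + 23)(x^2 + 7x + 27)(x^2 + 26x + 8), pattern 2+2+1+1; mod 67: f = (x + 11)(x + 12)(x + 32)(x + 33)(x + 53)(x + 54), pattern 1+1+1+1+1+1. No other pattern occurs in this range, so the set of observed cycle types is {4+2, 3+3, 2+2+1+1, 1+1+1+1+1+1}. The candidates containing elements of all these cycle types are S_4 (6T7) of order 24, (C_3 x C_3) : C_4 (6T10) of order 36, A_6 (6T15) of order 360; the others are excluded. The observed types are precisely the cycle types that occur in S_4 (6T7). Each of the other remaining candidates has further cycle types, and by the Chebotarev density theorem the matching factorization patterns would occur for a proportion of primes equal to their share of the group: (C_3 x C_3) : C_4 (6T10) additionally contains elements of type 3+1+1+1 (4 of its 36 elements, about 11% of primes); A_6 (6T15) additionally contains elements of type 5+1, 3+1+1+1 (184 of its 360 elements, about 51% of primes). None of the 79 primes tested shows any such pattern (for each of these groups the chance of that is below 10^-4), which rules them out. Hence G = S_4 (6T7), of order 24.

S_4, S_4(6d), the S_4-action on 6 points inside A_6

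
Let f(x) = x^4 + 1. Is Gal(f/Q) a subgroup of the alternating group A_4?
The polynomial is irreducible of degree 4 over Q. Its discriminant is 256 = 16^2, a perfect square. A Galois group lies in the alternating group exactly when the discriminant is a square in Q, so the Galois group (V_4) is contained in A_4.

Yes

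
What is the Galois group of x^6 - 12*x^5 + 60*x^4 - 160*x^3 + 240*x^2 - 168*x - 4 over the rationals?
A_6, the alternating group on 6 letters

The polynomial f is an irreducible sextic over Q, so G = Gal(f/Q) is one of the 16 transitive subgroups 6T1, ..., 6T16 of S_6. The discriminant of f is 746496000000 = 864000^2, a perfect square, so G is contained in A_6. The transitive groups of degree 6 contained in A_6 are: A_4 (6T4, order 12), S_4 (6T7, order 24), (C_3 x C_3) : C_4 (6T10, order 36), PSL(2,5) (6T12, order 60), A_6 (6T15, order 360). By Dedekind's theorem, for a prime p not dividing disc(f) the degrees of the irreducible factors of f mod p form the cycle type of an element of G. Factoring f modulo the 6 such primes p <= 23 (skipping 2, 3, 5, which divide the discriminant), each new pattern first appears at: mod 7: f = (x + 1)(x^5 + x^4 + 3x^3 + 5x^2 + 4x + 3), pattern 5+1; mod 23: f = (x + 5)(x + 10)(x + 19)(x^3 + x + 6), pattern 3+1+1+1. No other pattern occurs in this range, so the set of observed cycle types is {5+1, 3+1+1+1}. Among the candidates above, the only group containing elements of all these cycle types is A_6 (6T15) — each of A_4 (6T4), S_4 (6T7), (C_3 x C_3) : C_4 (6T10), PSL(2,5) (6T12) lacks at least one of them. Hence G = A_6 (6T15), of order 360.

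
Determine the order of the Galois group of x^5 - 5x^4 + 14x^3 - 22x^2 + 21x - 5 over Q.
120

The degree of the splitting field over Q equals the order of the Galois group, so first determine the group. The polynomial f is an irreducible quintic over Q, so G = Gal(f/Q) is a transitive subgroup of S_5: one of C_5 (5T1, order 5), D_5 (5T2, order 10), F_20 (5T3, order 20), A_5 (5T4, order 60) or S_5 (5T5, order 120). The discriminant of f is 931072, which is not a perfect square, so G is not contained in A_5. The transitive groups of degree 5 not contained in A_5 are: F_20 (5T3, order 20), S_5 (5T5, order 120). By Dedekind's theorem, for a prime p not dividing disc(f) the degrees of the irreducible factors of f mod p form the cycle type of an element of G. Factoring f modulo the 5 such primes p <= 13 (skipping 2, which divides the discriminant), each new pattern first appears at: mod 3: f = (x^5 + x^4 + 2x^3 + 2x^2 + 1), pattern 5; mod 5: f = (x)(x^4 + 4x^2 + 3x + 1), pattern 4+1; mod 13: f = (x + 8)(x + 11)(x^3 + 2x^2 + 5x + 6), pattern 3+1+1. No other pattern occurs in this range, so the set of observed cycle types is {5, 4+1, 3+1+1}. Among the candidates above, the only group containing elements of all these cycle types is S_5 (5T5) — F_20 (5T3) lacks at least one of them. Hence G = S_5 (5T5), of order 120. The Galois group S_5 (5T5) has order 120, so the splitting field has degree 120 over Q.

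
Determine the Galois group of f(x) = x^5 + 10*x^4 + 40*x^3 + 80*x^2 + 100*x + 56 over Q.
The polynomial f is an irreducible quintic over Q, so G = Gal(f/Q) is a transitive subgroup of S_5: one of C_5 (5T1, order 5), D_5 (5T2, order 10), F_20 (5T3, order 20), A_5 (5T4, order 60) or S_5 (5T5, order 120). The discriminant of f is 1024000000 = 32000^2, a perfect square, so G is contained in A_5. The transitive groups of degree 5 contained in A_5 are: C_5 (5T1, order 5), D_5 (5T2, order 10), A_5 (5T4, order 60). By Dedekind's theorem, for a prime p not dividing disc(f) the degrees of the irreducible factors of f mod p form the cycle type of an element of G. Factoring f modulo the 2 such primes p <= 7 (skipping 2, 5, which divide the discriminant), each new pattern first appears at: mod 3: f = (x^5 + x^4 + x^3 + 2x^2 + x + 2), pattern 5; mod 7: f = (x)(x + 6)(x^3 + 4x^2 + 2x + 5), pattern 3+1+1. No other pattern occurs in this range, so the set of observed cycle types is {5, 3+1+1}. Among the candidates above, the only group containing elements of all these cycle types is A_5 (5T4) — each of C_5 (5T1), D_5 (5T2) lacks at least one of them. Hence G = A_5 (5T4), of order 60.

5T4: A_5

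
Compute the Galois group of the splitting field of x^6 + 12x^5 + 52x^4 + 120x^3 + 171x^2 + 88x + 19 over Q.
The polynomial f is an irreducible sextic over Q, so G = Gal(f/Q) is one of the 16 transitive subgroups 6T1, ..., 6T16 of S_6. The discriminant of f is 51513463034944 = 7177288^2, a perfect square, so G is contained in A_6. The transitive groups of degree 6 contained in A_6 are: A_4 (6T4, order 12), S_4 (6T7, order 24), (C_3 x C_3) : C_4 (6T10, order 36), PSL(2,5) (6T12, order 60), A_6 (6T15, order 360). By Dedekind's theorem, for a prime p not dividing disc(f) the degrees of the irreducible factors of f mod p form the cycle type of an element of G. Factoring f modulo the 79 such primes p <= 421 (skipping 2, 19, 23, which divide the discriminant), each new pattern first appears at: mod 3: f = (x^3 + x^2 + 2)(x^3 + 2x^2 + 2x + 2), pattern 3+3; mod 5: f = (x^2 + 2x + 4)(x^4 + 3x^2 + 4x + 1), pattern 4+2; mod 43: f = (x + 7)(x + 37)(x^2 + 21x + 9)(x^2 + 33x + 26), pattern 2+2+1+1; mod 223: f = (x + 50)(x + 52)(x + 84)(x + 90)(x + 199)(x + 206), pattern 1+1+1+1+1+1. No other pattern occurs in this range, so the set of observed cycle types is {3+3, 4+2, 2+2+1+1, 1+1+1+1+1+1}. The candidates containing elements of all these cycle types are S_4 (6T7) of order 24, (C_3 x C_3) : C_4 (6T10) of order 36, A_6 (6T15) of order 360; the others are excluded. The observed types are precisely the cycle types that occur in S_4 (6T7). Each of the other remaining candidates has further cycle types, and by the Chebotarev density theorem the matching factorization patterns would occur for a proportion of primes equal to their share of the group: (C_3 x C_3) : C_4 (6T10) additionally contains elements of type 3+1+1+1 (4 of its 36 elements, about 11% of primes); A_6 (6T15) additionally contains elements of type 5+1, 3+1+1+1 (184 of its 360 elements, about 51% of primes). None of the 79 primes tested shows any such pattern (for each of these groups the chance of that is below 10^-4), which rules them out. Hence G = S_4 (6T7), of order 24.

S_4, S_4(6d), the S_4-action on 6 points inside A_6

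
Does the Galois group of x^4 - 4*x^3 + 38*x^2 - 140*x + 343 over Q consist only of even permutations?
The polynomial is irreducible of degree 4 over Q. Its discriminant is 4299982848, which is not a perfect square. A Galois group lies in the alternating group exactly when the discriminant is a square in Q, so the Galois group (C_4) is not contained in A_4.

No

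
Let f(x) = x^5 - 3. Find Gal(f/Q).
5T3: F_20

The polynomial f is an irreducible quintic over Q, so G = Gal(f/Q) is a transitive subgroup of S_5: one of C_5 (5T1, order 5), D_5 (5T2, order 10), F_20 (5T3, order 20), A_5 (5T4, order 60) or S_5 (5T5, order 120). The discriminant of f is 253125, which is not a perfect square, so G is not contained in A_5. The transitive groups of degree 5 not contained in A_5 are: F_20 (5T3, order 20), S_5 (5T5, order 120). By Dedekind's theorem, for a prime p not dividing disc(f) the degrees of the irreducible factors of f mod p form the cycle type of an element of G. Factoring f modulo the 18 such primes p <= 71 (skipping 3, 5, which divide the discriminant), each new pattern first appears at: mod 2: f = (x + 1)(x^4 + x^3 + x^2 + x + 1), pattern 4+1; mod 11: f = (x^5 + 8), pattern 5; mod 19: f = (x + 9)(x^2 + 12x + 5)(x^2 + 17x + 5), pattern 2+2+1; mod 41: f = (x + 3)(x + 7)(x + 13)(x + 29)(x + 30), pattern 1+1+1+1+1. No other pattern occurs in this range, so the set of observed cycle types is {4+1, 5, 2+2+1, 1+1+1+1+1}. The candidates containing elements of all these cycle types are F_20 (5T3) of order 20, S_5 (5T5) of order 120; the others are excluded. The observed types are precisely the cycle types that occur in F_20 (5T3). Each of the other remaining candidates has further cycle types, and by the Chebotarev density theorem the matching factorization patterns would occur for a proportion of primes equal to their share of the group: S_5 (5T5) additionally contains elements of type 3+2, 3+1+1, 2+1+1+1 (50 of its 120 elements, about 42% of primes). None of the 18 primes tested shows any such pattern (for each of these groups the chance of that is below 10^-4), which rules them out. Hence G = F_20 (5T3), of order 20.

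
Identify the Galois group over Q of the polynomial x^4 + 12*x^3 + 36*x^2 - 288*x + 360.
V_4

The polynomial is an irreducible quartic over Q and its discriminant is 36130406400 = 190080^2, a perfect square, so the Galois group is contained in A_4. The resolvent cubic y^3 - 36*y^2 - 4896*y - 82944 splits completely over Q, which gives the Klein four-group V_4.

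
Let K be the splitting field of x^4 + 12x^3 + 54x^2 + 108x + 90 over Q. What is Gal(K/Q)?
4T2: V_4

The polynomial is an irreducible quartic over Q and its discriminant is 186624 = 432^2, a perfect square, so the Galois group is contained in A_4. The resolvent cubic y^3 - 54*y^2 + 936*y - 5184 splits completely over Q, which gives the Klein four-group V_4.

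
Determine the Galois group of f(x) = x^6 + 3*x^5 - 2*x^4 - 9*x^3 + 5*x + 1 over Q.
The polynomial f is an irreducible sextic over Q, so G = Gal(f/Q) is one of the 16 transitive subgroups 6T1, ..., 6T16 of S_6. The discriminant of f is 810448, which is not a perfect square, so G is not contained in A_6. The transitive groups of degree 6 not contained in A_6 are: C_6 (6T1, order 6), S_3 (6T2, order 6), D_6 (6T3, order 12), C_3 x S_3 (6T5, order 18), A_4 x C_2 (6T6, order 24), S_4 (6T8, order 24), S_3 x S_3 (6T9, order 36), S_4 x C_2 (6T11, order 48), (S_3 x S_3) : C_2 (6T13, order 72), PGL(2,5) (6T14, order 120), S_6 (6T16, order 720). By Dedekind's theorem, for a prime p not dividing disc(f) the degrees of the irreducible factors of f mod p form the cycle type of an element of G. Factoring f modulo the 23 such primes p <= 97 (skipping 2, 37, which divide the discriminant), each new pattern first appears at: mod 3: f = (x^3 + x^2 + 2x + 1)(x^3 + 2x^2 + 1), pattern 3+3; mod 5: f = (x^2 + 2)(x^2 + x + 1)(x^2 + 2x + 3), pattern 2+2+2; mod 67: f = (x + 3)(x + 19)(x + 31)(x + 37)(x + 49)(x + 65), pattern 1+1+1+1+1+1. No other pattern occurs in this range, so the set of observed cycle types is {3+3, 2+2+2, 1+1+1+1+1+1}. The candidates containing elements of all these cycle types are C_6 (6T1) of order 6, S_3 (6T2) of order 6, D_6 (6T3) of order 12, C_3 x S_3 (6T5) of order 18, A_4 x C_2 (6T6) of order 24, S_4 (6T8) of order 24, S_3 x S_3 (6T9) of order 36, S_4 x C_2 (6T11) of order 48, (S_3 x S_3) : C_2 (6T13) of order 72, PGL(2,5) (6T14) of order 120, S_6 (6T16) of order 720; the others are excluded. The observed types are precisely the cycle types that occur in S_3 (6T2). Each of the other remaining candidates has further cycle types, and by the Chebotarev density theorem the matching factorization patterns would occur for a proportion of primes equal to their share of the group: C_6 (6T1) additionally contains elements of type 6 (2 of its 6 elements, about 33% of primes); D_6 (6T3) additionally contains elements of type 6, 2+2+1+1 (5 of its 12 elements, about 42% of primes); C_3 x S_3 (6T5) additionally contains elements of type 6, 3+1+1+1 (10 of its 18 elements, about 56% of primes); A_4 x C_2 (6T6) additionally contains elements of type 6, 2+2+1+1, 2+1+1+1+1 (14 of its 24 elements, about 58% of primes); S_4 (6T8) additionally contains elements of type 4+1+1, 2+2+1+1 (9 of its 24 elements, about 38% of primes); S_3 x S_3 (6T9) additionally contains elements of type 6, 3+1+1+1, 2+2+1+1 (25 of its 36 elements, about 69% of primes); S_4 x C_2 (6T11) additionally contains elements of type 6, 4+2, 4+1+1, 2+2+1+1, 2+1+1+1+1 (32 of its 48 elements, about 67% of primes); (S_3 x S_3) : C_2 (6T13) additionally contains elements of type 6, 4+2, 3+2+1, 3+1+1+1, 2+2+1+1, 2+1+1+1+1 (61 of its 72 elements, about 85% of primes); PGL(2,5) (6T14) additionally contains elements of type 6, 5+1, 4+1+1, 2+2+1+1 (89 of its 120 elements, about 74% of primes); S_6 (6T16) additionally contains elements of type 6, 5+1, 4+2, 4+1+1, 3+2+1, 3+1+1+1, 2+2+1+1, 2+1+1+1+1 (664 of its 720 elements, about 92% of primes). None of the 23 primes tested shows any such pattern (for each of these groups the chance of that is below 10^-4), which rules them out. Hence G = S_3 (6T2), of order 6.

S_3 (order 6)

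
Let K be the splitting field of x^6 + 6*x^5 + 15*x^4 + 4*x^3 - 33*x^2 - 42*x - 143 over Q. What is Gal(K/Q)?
S_3 x S_3 (also written G36-)

The polynomial f is an irreducible sextic over Q, so G = Gal(f/Q) is one of the 16 transitive subgroups 6T1, ..., 6T16 of S_6. The discriminant of f is 5410421842378752, which is not a perfect square, so G is not contained in A_6. The transitive groups of degree 6 not contained in A_6 are: C_6 (6T1, order 6), S_3 (6T2, order 6), D_6 (6T3, order 12), C_3 x S_3 (6T5, order 18), A_4 x C_2 (6T6, order 24), S_4 (6T8, order 24), S_3 x S_3 (6T9, order 36), S_4 x C_2 (6T11, order 48), (S_3 x S_3) : C_2 (6T13, order 72), PGL(2,5) (6T14, order 120), S_6 (6T16, order 720). By Dedekind's theorem, for a prime p not dividing disc(f) the degrees of the irreducible factors of f mod p form the cycle type of an element of G. Factoring f modulo the 23 such primes p <= 97 (skipping 2, 3, which divide the discriminant), each new pattern first appears at: mod 5: f = (x^6 + x^5 + 4x^3 + 2x^2 + 3x + 2), pattern 6; mod 11: f = (x)(x + 7)(x^2 + 3x + 3)(x^2 + 7x + 9), pattern 2+2+1+1; mod 13: f = (x)(x + 5)(x + 11)(x^3 + 3x^2 + 3x + 12), pattern 3+1+1+1; mod 31: f = (x^2 + 18x + 20)(x^2 + 20x + 1)(x^2 + 30x + 13), pattern 2+2+2; mod 97: f = (x^3 + 3x^2 + 3x + 10)(x^3 + 3x^2 + 3x + 73), pattern 3+3. No other pattern occurs in this range, so the set of observed cycle types is {6, 2+2+1+1, 3+1+1+1, 2+2+2, 3+3}. The candidates containing elements of all these cycle types are S_3 x S_3 (6T9) of order 36, (S_3 x S_3) : C_2 (6T13) of order 72, S_6 (6T16) of order 720; the others are excluded. The observed types are precisely the cycle types that occur in S_3 x S_3 (6T9) (apart from the identity). Each of the other remaining candidates has further cycle types, and by the Chebotarev density theorem the matching factorization patterns would occur for a proportion of primes equal to their share of the group: (S_3 x S_3) : C_2 (6T13) additionally contains elements of type 4+2, 3+2+1, 2+1+1+1+1 (36 of its 72 elements, about 50% of primes); S_6 (6T16) additionally contains elements of type 5+1, 4+2, 4+1+1, 3+2+1, 2+1+1+1+1 (459 of its 720 elements, about 64% of primes). None of the 23 primes tested shows any such pattern (for each of these groups the chance of that is below 10^-4), which rules them out. Hence G = S_3 x S_3 (6T9), of order 36.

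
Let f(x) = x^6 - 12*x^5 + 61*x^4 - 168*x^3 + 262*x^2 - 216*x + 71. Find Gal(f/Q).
The polynomial f is an irreducible sextic over Q, so G = Gal(f/Q) is one of the 16 transitive subgroups 6T1, ..., 6T16 of S_6. The discriminant of f is 153664 = 392^2, a perfect square, so G is contained in A_6. The transitive groups of degree 6 contained in A_6 are: A_4 (6T4, order 12), S_4 (6T7, order 24), (C_3 x C_3) : C_4 (6T10, order 36), PSL(2,5) (6T12, order 60), A_6 (6T15, order 360). By Dedekind's theorem, for a prime p not dividing disc(f) the degrees of the irreducible factors of f mod p form the cycle type of an element of G. Factoring f modulo the 33 such primes p <= 149 (skipping 2, 7, which divide the discriminant), each new pattern first appears at: mod 3: f = (x^3 + 2x + 1)(x^3 + 2x + 2), pattern 3+3; mod 13: f = (x + 4)(x + 5)(x^2 + 9x + 9)(x^2 + 9x + 10), pattern 2+2+1+1. No other pattern occurs in this range, so the set of observed cycle types is {3+3, 2+2+1+1}. The candidates containing elements of all these cycle types are A_4 (6T4) of order 12, S_4 (6T7) of order 24, (C_3 x C_3) : C_4 (6T10) of order 36, PSL(2,5) (6T12) of order 60, A_6 (6T15) of order 360; the others are excluded. The observed types are precisely the cycle types that occur in A_4 (6T4) (apart from the identity). Each of the other remaining candidates has further cycle types, and by the Chebotarev density theorem the matching factorization patterns would occur for a proportion of primes equal to their share of the group: S_4 (6T7) additionally contains elements of type 4+2 (6 of its 24 elements, about 25% of primes); (C_3 x C_3) : C_4 (6T10) additionally contains elements of type 4+2, 3+1+1+1 (22 of its 36 elements, about 61% of primes); PSL(2,5) (6T12) additionally contains elements of type 5+1 (24 of its 60 elements, about 40% of primes); A_6 (6T15) additionally contains elements of type 5+1, 4+2, 3+1+1+1 (274 of its 360 elements, about 76% of primes). None of the 33 primes tested shows any such pattern (for each of these groups the chance of that is below 10^-4), which rules them out. Hence G = A_4 (6T4), of order 12.

6T4: A_4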